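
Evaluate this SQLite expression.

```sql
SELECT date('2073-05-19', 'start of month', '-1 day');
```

`start of month` rewinds 2073-05-19 to 2073-05-01.
Going back 1 day from 2073-05-01 reaches 2073-04-30 (last day of April, 30 days).

2073-04-30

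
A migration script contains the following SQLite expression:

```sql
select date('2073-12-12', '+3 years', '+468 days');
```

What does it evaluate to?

Adding +3 years to 2073-12-12 gives 2076-12-12.
Applying '+468 days' to 2076-12-12: counting 468 days forward gives 2078-03-25.

2078-03-25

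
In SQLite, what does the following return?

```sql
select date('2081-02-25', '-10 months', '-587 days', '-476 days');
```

2077-05-28

Adding -10 months to 2081-02-25 gives 2080-04-25.
Applying '-587 days' to 2080-04-25: counting 587 days back gives 2078-09-16.
Applying '-476 days' to 2078-09-16: counting 476 days back gives 2077-05-28.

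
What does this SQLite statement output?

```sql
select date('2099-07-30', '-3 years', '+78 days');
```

2096-10-16

Adding -3 years to 2099-07-30 gives 2096-07-30.
Applying '+78 days' to 2096-07-30: counting 78 days forward gives 2096-10-16.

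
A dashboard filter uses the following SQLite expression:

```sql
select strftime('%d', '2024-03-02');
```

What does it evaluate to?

`%d` extracts the 2-digit day of month: 02.

02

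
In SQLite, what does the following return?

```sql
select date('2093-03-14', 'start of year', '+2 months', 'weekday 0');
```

`start of year` rewinds 2093-03-14 to 2093-01-01.
Adding +2 months to 2093-01-01 gives 2093-03-01.
`weekday 0` advances to the next Sunday; 2093-03-01 is already a Sunday, so it stays at 2093-03-01.

2093-03-01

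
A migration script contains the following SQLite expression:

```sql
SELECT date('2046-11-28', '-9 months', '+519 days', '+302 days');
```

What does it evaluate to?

Adding -9 months to 2046-11-28 gives 2046-02-28.
Applying '+519 days' to 2046-02-28: counting 519 days forward gives 2047-08-01.
Applying '+302 days' to 2047-08-01: counting 302 days forward gives 2048-05-29.

2048-05-29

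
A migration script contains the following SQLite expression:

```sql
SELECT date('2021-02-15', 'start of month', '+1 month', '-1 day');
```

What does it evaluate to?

`start of month` rewinds 2021-02-15 to 2021-02-01.
Adding +1 month to 2021-02-01 gives 2021-03-01.
Going back 1 day from 2021-03-01 reaches 2021-02-28 (last day of February, 28 days).

2021-02-28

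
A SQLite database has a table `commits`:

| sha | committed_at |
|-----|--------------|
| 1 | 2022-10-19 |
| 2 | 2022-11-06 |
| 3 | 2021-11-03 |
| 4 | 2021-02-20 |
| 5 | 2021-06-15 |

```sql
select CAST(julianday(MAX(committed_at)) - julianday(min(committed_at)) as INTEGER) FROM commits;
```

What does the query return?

MIN = 2021-02-20, MAX = 2022-11-06.
8 days remain in February 2021 after the 20th (28 − 20).
Full months from March 2021 through October 2022 contribute their day counts.
Then 6 days into November 2022.
Total: 8 + 31 + 30 + 31 + 30 + 31 + 31 + 30 + 31 + 30 + 31 + 31 + 28 + 31 + 30 + 31 + 30 + 31 + 31 + 30 + 31 + 6 = 624.

624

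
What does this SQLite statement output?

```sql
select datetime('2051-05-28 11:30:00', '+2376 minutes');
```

2376 minutes = 39h 36m; +2376 minutes from 2051-05-28 11:30:00 is 2051-05-30 03:06:00 (crosses midnight).

2051-05-30 03:06:00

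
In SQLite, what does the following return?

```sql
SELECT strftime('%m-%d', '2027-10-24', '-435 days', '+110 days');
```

12-03

First apply '-435 days', '+110 days': 2027-10-24 → 2026-12-03.
`%m-%d` extracts the month-day: 12-03.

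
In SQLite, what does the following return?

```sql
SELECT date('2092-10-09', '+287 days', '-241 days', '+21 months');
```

2094-08-24

Applying '+287 days' to 2092-10-09: counting 287 days forward gives 2093-07-23.
Applying '-241 days' to 2093-07-23: counting 241 days back gives 2092-11-24.
Adding +21 months to 2092-11-24 gives 2094-08-24.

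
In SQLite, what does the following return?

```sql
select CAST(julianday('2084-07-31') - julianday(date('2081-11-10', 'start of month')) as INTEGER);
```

`start of month` rewinds 2081-11-10 to 2081-11-01.
29 days remain in November 2081 after the 1st (30 − 1).
Full months from December 2081 through June 2084 contribute their day counts.
Then 31 days into July 2084.
Total: 29 + 31 + 31 + 28 + 31 + 30 + 31 + 30 + 31 + 31 + 30 + 31 + 30 + 31 + 31 + 28 + 31 + 30 + 31 + 30 + 31 + 31 + 30 + 31 + 30 + 31 + 31 + 29 + 31 + 30 + 31 + 30 + 31 = 1003.

1003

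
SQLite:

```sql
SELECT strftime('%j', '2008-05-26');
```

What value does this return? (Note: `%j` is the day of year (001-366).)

Day-of-year for 2008-05-26: days since 2008-01-01 inclusive = 147, zero-padded to 147.

147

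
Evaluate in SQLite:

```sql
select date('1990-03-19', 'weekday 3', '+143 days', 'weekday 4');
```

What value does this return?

`weekday 3` advances to the next Wednesday; 1990-03-19 is a Monday, so it moves forward to 1990-03-21.
Applying '+143 days' to 1990-03-21: counting 143 days forward gives 1990-08-11.
`weekday 4` advances to the next Thursday; 1990-08-11 is a Saturday, so it moves forward to 1990-08-16.

1990-08-16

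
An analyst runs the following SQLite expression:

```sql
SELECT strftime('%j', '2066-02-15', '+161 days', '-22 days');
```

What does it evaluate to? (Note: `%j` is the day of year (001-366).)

First apply '+161 days', '-22 days': 2066-02-15 → 2066-07-04.
Day-of-year for 2066-07-04: days since 2066-01-01 inclusive = 185, zero-padded to 185.

185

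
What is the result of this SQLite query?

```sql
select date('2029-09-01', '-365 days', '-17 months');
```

2027-04-01

Applying '-365 days' to 2029-09-01: counting 365 days back gives 2028-09-01.
Adding -17 months to 2028-09-01 gives 2027-04-01.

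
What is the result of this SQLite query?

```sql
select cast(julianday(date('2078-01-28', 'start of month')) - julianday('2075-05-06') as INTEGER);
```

971

`start of month` rewinds 2078-01-28 to 2078-01-01.
25 days remain in May 2075 after the 6th (31 − 6).
Full months from June 2075 through December 2077 contribute their day counts.
Then 1 day into January 2078.
Total: 25 + 30 + 31 + 31 + 30 + 31 + 30 + 31 + 31 + 29 + 31 + 30 + 31 + 30 + 31 + 31 + 30 + 31 + 30 + 31 + 31 + 28 + 31 + 30 + 31 + 30 + 31 + 31 + 30 + 31 + 30 + 31 + 1 = 971.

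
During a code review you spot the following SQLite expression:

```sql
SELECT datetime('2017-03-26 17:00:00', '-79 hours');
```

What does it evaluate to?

2017-03-23 10:00:00

-79 hours from 2017-03-26 17:00:00 is 2017-03-23 10:00:00 (crosses midnight).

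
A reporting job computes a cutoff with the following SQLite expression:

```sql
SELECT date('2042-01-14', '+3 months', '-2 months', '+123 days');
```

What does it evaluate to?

2042-06-17

Adding +3 months to 2042-01-14 gives 2042-04-14.
Adding -2 months to 2042-04-14 gives 2042-02-14.
Applying '+123 days' to 2042-02-14: counting 123 days forward gives 2042-06-17.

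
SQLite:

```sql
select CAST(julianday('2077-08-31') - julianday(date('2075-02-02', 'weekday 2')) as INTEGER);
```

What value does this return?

938

`weekday 2` advances to the next Tuesday; 2075-02-02 is a Saturday, so it moves forward to 2075-02-05.
23 days remain in February 2075 after the 5th (28 − 5).
Full months from March 2075 through July 2077 contribute their day counts.
Then 31 days into August 2077.
Total: 23 + 31 + 30 + 31 + 30 + 31 + 31 + 30 + 31 + 30 + 31 + 31 + 29 + 31 + 30 + 31 + 30 + 31 + 31 + 30 + 31 + 30 + 31 + 31 + 28 + 31 + 30 + 31 + 30 + 31 + 31 = 938.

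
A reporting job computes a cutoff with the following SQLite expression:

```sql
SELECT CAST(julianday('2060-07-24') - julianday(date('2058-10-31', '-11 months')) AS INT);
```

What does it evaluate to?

966

Adding -11 months to 2058-10-31 targets 2057-11-31. November 2057 has only 30 days, so SQLite normalizes the 1-day overflow forward to 2057-12-01.
30 days remain in December 2057 after the 1st (31 − 1).
Full months from January 2058 through June 2060 contribute their day counts.
Then 24 days into July 2060.
Total: 30 + 31 + 28 + 31 + 30 + 31 + 30 + 31 + 31 + 30 + 31 + 30 + 31 + 31 + 28 + 31 + 30 + 31 + 30 + 31 + 31 + 30 + 31 + 30 + 31 + 31 + 29 + 31 + 30 + 31 + 30 + 24 = 966.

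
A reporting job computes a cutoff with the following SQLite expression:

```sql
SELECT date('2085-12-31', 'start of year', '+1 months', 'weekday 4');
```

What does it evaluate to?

`start of year` rewinds 2085-12-31 to 2085-01-01.
Adding +1 month to 2085-01-01 gives 2085-02-01.
`weekday 4` advances to the next Thursday; 2085-02-01 is already a Thursday, so it stays at 2085-02-01.

2085-02-01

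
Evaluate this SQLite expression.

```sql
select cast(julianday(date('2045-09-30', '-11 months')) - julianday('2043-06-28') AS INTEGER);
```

Adding -11 months to 2045-09-30 gives 2044-10-30.
2 days remain in June 2043 after the 28th (30 − 28).
Full months from July 2043 through September 2044 contribute their day counts.
Then 30 days into October 2044.
Total: 2 + 31 + 31 + 30 + 31 + 30 + 31 + 31 + 29 + 31 + 30 + 31 + 30 + 31 + 31 + 30 + 30 = 490.

490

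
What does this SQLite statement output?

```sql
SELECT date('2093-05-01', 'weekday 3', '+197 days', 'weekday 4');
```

`weekday 3` advances to the next Wednesday; 2093-05-01 is a Friday, so it moves forward to 2093-05-06.
Applying '+197 days' to 2093-05-06: counting 197 days forward gives 2093-11-19.
`weekday 4` advances to the next Thursday; 2093-11-19 is already a Thursday, so it stays at 2093-11-19.

2093-11-19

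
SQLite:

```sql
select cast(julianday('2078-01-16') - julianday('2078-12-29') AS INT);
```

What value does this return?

15 days remain in January 2078 after the 16th (31 − 16).
Full months from February 2078 through November 2078 contribute their day counts.
Then 29 days into December 2078.
Total: 15 + 28 + 31 + 30 + 31 + 30 + 31 + 31 + 30 + 31 + 30 + 29 = 347.
The subtraction is earlier − later, so the result is −347 → -347.

-347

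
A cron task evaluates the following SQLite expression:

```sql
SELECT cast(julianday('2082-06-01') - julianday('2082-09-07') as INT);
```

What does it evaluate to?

-98

29 days remain in June 2082 after the 1st (30 − 1).
July 2082: 31 days.
August 2082: 31 days.
Then 7 days into September 2082.
Total: 29 + 31 + 31 + 7 = 98.
The subtraction is earlier − later, so the result is −98 → -98.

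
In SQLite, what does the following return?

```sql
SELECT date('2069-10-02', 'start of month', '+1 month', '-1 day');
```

2069-10-31

`start of month` rewinds 2069-10-02 to 2069-10-01.
Adding +1 month to 2069-10-01 gives 2069-11-01.
Going back 1 day from 2069-11-01 reaches 2069-10-31 (last day of October, 31 days).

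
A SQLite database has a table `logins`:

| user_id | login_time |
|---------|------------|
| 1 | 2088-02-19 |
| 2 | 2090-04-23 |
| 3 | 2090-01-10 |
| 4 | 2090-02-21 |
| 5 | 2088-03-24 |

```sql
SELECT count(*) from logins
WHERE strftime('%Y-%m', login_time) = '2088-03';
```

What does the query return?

Rows with year-month 2088-03: 2088-03-24 → 1.

1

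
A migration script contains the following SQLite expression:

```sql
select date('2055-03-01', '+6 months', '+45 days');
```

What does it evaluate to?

Adding +6 months to 2055-03-01 gives 2055-09-01.
Applying '+45 days' to 2055-09-01: counting 45 days forward gives 2055-10-16.

2055-10-16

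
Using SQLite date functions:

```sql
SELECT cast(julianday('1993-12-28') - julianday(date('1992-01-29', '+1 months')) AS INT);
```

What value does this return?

Adding +1 month to 1992-01-29 gives 1992-02-29.
0 days remain in February 1992 after the 29th (29 − 29).
Full months from March 1992 through November 1993 contribute their day counts.
Then 28 days into December 1993.
Total: 0 + 31 + 30 + 31 + 30 + 31 + 31 + 30 + 31 + 30 + 31 + 31 + 28 + 31 + 30 + 31 + 30 + 31 + 31 + 30 + 31 + 30 + 28 = 668.

668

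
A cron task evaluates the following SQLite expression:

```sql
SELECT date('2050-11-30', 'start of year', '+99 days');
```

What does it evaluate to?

2050-04-10

`start of year` rewinds 2050-11-30 to 2050-01-01.
Applying '+99 days' to 2050-01-01: counting 99 days forward gives 2050-04-10.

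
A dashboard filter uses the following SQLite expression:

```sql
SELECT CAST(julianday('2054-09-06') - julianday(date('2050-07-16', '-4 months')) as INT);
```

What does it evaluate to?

Adding -4 months to 2050-07-16 gives 2050-03-16.
15 days remain in March 2050 after the 16th (31 − 16).
Full months from April 2050 through August 2054 contribute their day counts.
Then 6 days into September 2054.
Total: 15 + 30 + 31 + 30 + 31 + 31 + 30 + 31 + 30 + 31 + 31 + 28 + 31 + 30 + 31 + 30 + 31 + 31 + 30 + 31 + 30 + 31 + 31 + 29 + 31 + 30 + 31 + 30 + 31 + 31 + 30 + 31 + 30 + 31 + 31 + 28 + 31 + 30 + 31 + 30 + 31 + 31 + 30 + 31 + 30 + 31 + 31 + 28 + 31 + 30 + 31 + 30 + 31 + 31 + 6 = 1635.

1635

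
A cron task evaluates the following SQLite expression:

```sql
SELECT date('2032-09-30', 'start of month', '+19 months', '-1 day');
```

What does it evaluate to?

`start of month` rewinds 2032-09-30 to 2032-09-01.
Adding +19 months to 2032-09-01 gives 2034-04-01.
Going back 1 day from 2034-04-01 reaches 2034-03-31 (last day of March, 31 days).

2034-03-31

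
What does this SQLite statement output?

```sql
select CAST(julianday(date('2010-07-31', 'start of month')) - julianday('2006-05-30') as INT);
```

`start of month` rewinds 2010-07-31 to 2010-07-01.
1 day remains in May 2006 after the 30th (31 − 30).
Full months from June 2006 through June 2010 contribute their day counts.
Then 1 day into July 2010.
Total: 1 + 30 + 31 + 31 + 30 + 31 + 30 + 31 + 31 + 28 + 31 + 30 + 31 + 30 + 31 + 31 + 30 + 31 + 30 + 31 + 31 + 29 + 31 + 30 + 31 + 30 + 31 + 31 + 30 + 31 + 30 + 31 + 31 + 28 + 31 + 30 + 31 + 30 + 31 + 31 + 30 + 31 + 30 + 31 + 31 + 28 + 31 + 30 + 31 + 30 + 1 = 1493.

1493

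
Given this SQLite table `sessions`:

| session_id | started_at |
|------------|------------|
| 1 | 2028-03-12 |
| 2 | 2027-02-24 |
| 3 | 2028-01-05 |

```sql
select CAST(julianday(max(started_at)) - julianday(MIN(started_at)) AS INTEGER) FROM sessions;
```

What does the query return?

MIN = 2027-02-24, MAX = 2028-03-12.
4 days remain in February 2027 after the 24th (28 − 24).
Full months from March 2027 through February 2028 contribute their day counts.
Then 12 days into March 2028.
Total: 4 + 31 + 30 + 31 + 30 + 31 + 31 + 30 + 31 + 30 + 31 + 31 + 29 + 12 = 382.

382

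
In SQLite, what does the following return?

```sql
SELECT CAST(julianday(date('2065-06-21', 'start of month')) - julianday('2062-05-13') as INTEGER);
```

`start of month` rewinds 2065-06-21 to 2065-06-01.
18 days remain in May 2062 after the 13th (31 − 13).
Full months from June 2062 through May 2065 contribute their day counts.
Then 1 day into June 2065.
Total: 18 + 30 + 31 + 31 + 30 + 31 + 30 + 31 + 31 + 28 + 31 + 30 + 31 + 30 + 31 + 31 + 30 + 31 + 30 + 31 + 31 + 29 + 31 + 30 + 31 + 30 + 31 + 31 + 30 + 31 + 30 + 31 + 31 + 28 + 31 + 30 + 31 + 1 = 1115.

1115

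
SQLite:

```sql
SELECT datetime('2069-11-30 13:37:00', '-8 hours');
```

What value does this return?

2069-11-30 05:37:00

-8 hours from 2069-11-30 13:37:00 is 2069-11-30 05:37:00.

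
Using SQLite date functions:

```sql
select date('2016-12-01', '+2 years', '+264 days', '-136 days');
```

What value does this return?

Adding +2 years to 2016-12-01 gives 2018-12-01.
Applying '+264 days' to 2018-12-01: counting 264 days forward gives 2019-08-22.
Applying '-136 days' to 2019-08-22: counting 136 days back gives 2019-04-08.

2019-04-08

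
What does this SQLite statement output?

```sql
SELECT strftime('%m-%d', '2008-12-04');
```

`%m-%d` extracts the month-day: 12-04.

12-04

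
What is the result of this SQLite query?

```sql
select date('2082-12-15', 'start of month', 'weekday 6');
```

`start of month` rewinds 2082-12-15 to 2082-12-01.
`weekday 6` advances to the next Saturday; 2082-12-01 is a Tuesday, so it moves forward to 2082-12-05.

2082-12-05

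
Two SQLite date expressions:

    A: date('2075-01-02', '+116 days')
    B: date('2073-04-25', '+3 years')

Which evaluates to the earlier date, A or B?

A

A = 2075-04-28.
B = 2076-04-25.
A is earlier.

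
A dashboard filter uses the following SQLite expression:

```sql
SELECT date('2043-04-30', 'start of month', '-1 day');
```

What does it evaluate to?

`start of month` rewinds 2043-04-30 to 2043-04-01.
Going back 1 day from 2043-04-01 reaches 2043-03-31 (last day of March, 31 days).

2043-03-31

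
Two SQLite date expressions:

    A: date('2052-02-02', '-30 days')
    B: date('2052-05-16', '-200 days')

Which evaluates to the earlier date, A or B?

B

A = 2052-01-03.
B = 2051-10-29.
B is earlier.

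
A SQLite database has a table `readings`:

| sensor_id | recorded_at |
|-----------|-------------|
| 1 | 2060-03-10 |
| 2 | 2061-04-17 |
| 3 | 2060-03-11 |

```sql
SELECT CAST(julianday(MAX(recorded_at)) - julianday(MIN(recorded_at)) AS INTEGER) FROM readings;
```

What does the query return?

403

MIN = 2060-03-10, MAX = 2061-04-17.
21 days remain in March 2060 after the 10th (31 − 10).
Full months from April 2060 through March 2061 contribute their day counts.
Then 17 days into April 2061.
Total: 21 + 30 + 31 + 30 + 31 + 31 + 30 + 31 + 30 + 31 + 31 + 28 + 31 + 17 = 403.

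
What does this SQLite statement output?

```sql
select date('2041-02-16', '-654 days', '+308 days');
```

Applying '-654 days' to 2041-02-16: counting 654 days back gives 2039-05-04.
Applying '+308 days' to 2039-05-04: counting 308 days forward gives 2040-03-07.

2040-03-07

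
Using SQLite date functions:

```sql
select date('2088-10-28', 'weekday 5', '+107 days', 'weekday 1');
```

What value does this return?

`weekday 5` advances to the next Friday; 2088-10-28 is a Thursday, so it moves forward to 2088-10-29.
Applying '+107 days' to 2088-10-29: counting 107 days forward gives 2089-02-13.
`weekday 1` advances to the next Monday; 2089-02-13 is a Sunday, so it moves forward to 2089-02-14.

2089-02-14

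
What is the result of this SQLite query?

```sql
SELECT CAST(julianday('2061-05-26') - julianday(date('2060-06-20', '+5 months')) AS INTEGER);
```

187

Adding +5 months to 2060-06-20 gives 2060-11-20.
10 days remain in November 2060 after the 20th (30 − 20).
December 2060: 31 days.
January 2061: 31 days.
February 2061: 28 days.
March 2061: 31 days.
April 2061: 30 days.
Then 26 days into May 2061.
Total: 10 + 31 + 31 + 28 + 31 + 30 + 26 = 187.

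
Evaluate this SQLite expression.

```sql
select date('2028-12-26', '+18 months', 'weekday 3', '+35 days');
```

2030-07-31

Adding +18 months to 2028-12-26 gives 2030-06-26.
`weekday 3` advances to the next Wednesday; 2030-06-26 is already a Wednesday, so it stays at 2030-06-26.
June 2030 has 30 days; 4 remain after the 26th, so 5 days reach 2030-07-01.
Advancing 30 more days within July lands on 2030-07-31.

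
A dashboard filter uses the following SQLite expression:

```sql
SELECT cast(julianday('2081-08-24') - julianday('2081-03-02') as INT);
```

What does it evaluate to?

29 days remain in March 2081 after the 2nd (31 − 2).
April 2081: 30 days.
May 2081: 31 days.
June 2081: 30 days.
July 2081: 31 days.
Then 24 days into August 2081.
Total: 29 + 30 + 31 + 30 + 31 + 24 = 175.

175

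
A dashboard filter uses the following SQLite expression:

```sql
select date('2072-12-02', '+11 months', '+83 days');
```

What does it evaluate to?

Adding +11 months to 2072-12-02 gives 2073-11-02.
Applying '+83 days' to 2073-11-02: counting 83 days forward gives 2074-01-24.

2074-01-24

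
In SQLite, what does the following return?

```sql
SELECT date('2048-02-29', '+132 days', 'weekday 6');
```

Applying '+132 days' to 2048-02-29: counting 132 days forward gives 2048-07-10.
`weekday 6` advances to the next Saturday; 2048-07-10 is a Friday, so it moves forward to 2048-07-11.

2048-07-11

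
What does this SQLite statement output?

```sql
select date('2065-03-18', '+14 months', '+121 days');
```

Adding +14 months to 2065-03-18 gives 2066-05-18.
Applying '+121 days' to 2066-05-18: counting 121 days forward gives 2066-09-16.

2066-09-16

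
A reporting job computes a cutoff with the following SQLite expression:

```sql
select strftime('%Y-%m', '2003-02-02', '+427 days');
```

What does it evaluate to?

First apply '+427 days': 2003-02-02 → 2004-04-04.
`%Y-%m` extracts the year-month: 2004-04.

2004-04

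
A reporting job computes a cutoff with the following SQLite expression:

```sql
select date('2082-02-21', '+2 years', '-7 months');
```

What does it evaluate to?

Adding +2 years to 2082-02-21 gives 2084-02-21.
Adding -7 months to 2084-02-21 gives 2083-07-21.

2083-07-21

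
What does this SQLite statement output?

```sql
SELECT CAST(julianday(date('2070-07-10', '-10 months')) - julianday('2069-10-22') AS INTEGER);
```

Adding -10 months to 2070-07-10 gives 2069-09-10.
20 days remain in September 2069 after the 10th (30 − 10).
Then 22 days into October 2069.
Total: 20 + 22 = 42.
The subtraction is earlier − later, so the result is −42 → -42.

-42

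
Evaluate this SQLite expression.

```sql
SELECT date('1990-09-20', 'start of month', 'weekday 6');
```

`start of month` rewinds 1990-09-20 to 1990-09-01.
`weekday 6` advances to the next Saturday; 1990-09-01 is already a Saturday, so it stays at 1990-09-01.

1990-09-01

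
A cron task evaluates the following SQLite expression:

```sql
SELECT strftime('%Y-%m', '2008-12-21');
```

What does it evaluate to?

2008-12

`%Y-%m` extracts the year-month: 2008-12.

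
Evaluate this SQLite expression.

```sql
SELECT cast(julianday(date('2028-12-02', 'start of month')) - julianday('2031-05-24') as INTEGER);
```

`start of month` rewinds 2028-12-02 to 2028-12-01.
30 days remain in December 2028 after the 1st (31 − 1).
Full months from January 2029 through April 2031 contribute their day counts.
Then 24 days into May 2031.
Total: 30 + 31 + 28 + 31 + 30 + 31 + 30 + 31 + 31 + 30 + 31 + 30 + 31 + 31 + 28 + 31 + 30 + 31 + 30 + 31 + 31 + 30 + 31 + 30 + 31 + 31 + 28 + 31 + 30 + 24 = 904.
The subtraction is earlier − later, so the result is −904 → -904.

-904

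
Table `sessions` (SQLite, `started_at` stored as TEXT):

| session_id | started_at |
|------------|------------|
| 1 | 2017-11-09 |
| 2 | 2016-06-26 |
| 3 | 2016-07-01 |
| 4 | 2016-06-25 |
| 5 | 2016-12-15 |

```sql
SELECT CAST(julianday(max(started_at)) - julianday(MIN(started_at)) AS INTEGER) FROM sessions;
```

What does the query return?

MIN = 2016-06-25, MAX = 2017-11-09.
5 days remain in June 2016 after the 25th (30 − 25).
Full months from July 2016 through October 2017 contribute their day counts.
Then 9 days into November 2017.
Total: 5 + 31 + 31 + 30 + 31 + 30 + 31 + 31 + 28 + 31 + 30 + 31 + 30 + 31 + 31 + 30 + 31 + 9 = 502.

502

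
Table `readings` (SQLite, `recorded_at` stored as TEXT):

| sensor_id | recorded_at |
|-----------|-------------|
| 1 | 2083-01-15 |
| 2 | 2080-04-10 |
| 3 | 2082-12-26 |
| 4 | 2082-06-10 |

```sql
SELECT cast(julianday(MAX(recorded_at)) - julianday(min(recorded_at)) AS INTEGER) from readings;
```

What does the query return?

1010

MIN = 2080-04-10, MAX = 2083-01-15.
20 days remain in April 2080 after the 10th (30 − 10).
Full months from May 2080 through December 2082 contribute their day counts.
Then 15 days into January 2083.
Total: 20 + 31 + 30 + 31 + 31 + 30 + 31 + 30 + 31 + 31 + 28 + 31 + 30 + 31 + 30 + 31 + 31 + 30 + 31 + 30 + 31 + 31 + 28 + 31 + 30 + 31 + 30 + 31 + 31 + 30 + 31 + 30 + 31 + 15 = 1010.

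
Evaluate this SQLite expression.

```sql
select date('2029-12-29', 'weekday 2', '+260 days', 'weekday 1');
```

2030-09-23

`weekday 2` advances to the next Tuesday; 2029-12-29 is a Saturday, so it moves forward to 2030-01-01.
Applying '+260 days' to 2030-01-01: counting 260 days forward gives 2030-09-18.
`weekday 1` advances to the next Monday; 2030-09-18 is a Wednesday, so it moves forward to 2030-09-23.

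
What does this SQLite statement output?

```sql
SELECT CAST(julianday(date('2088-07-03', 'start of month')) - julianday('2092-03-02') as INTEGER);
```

`start of month` rewinds 2088-07-03 to 2088-07-01.
30 days remain in July 2088 after the 1st (31 − 1).
Full months from August 2088 through February 2092 contribute their day counts.
Then 2 days into March 2092.
Total: 30 + 31 + 30 + 31 + 30 + 31 + 31 + 28 + 31 + 30 + 31 + 30 + 31 + 31 + 30 + 31 + 30 + 31 + 31 + 28 + 31 + 30 + 31 + 30 + 31 + 31 + 30 + 31 + 30 + 31 + 31 + 28 + 31 + 30 + 31 + 30 + 31 + 31 + 30 + 31 + 30 + 31 + 31 + 29 + 2 = 1340.
The subtraction is earlier − later, so the result is −1340 → -1340.

-1340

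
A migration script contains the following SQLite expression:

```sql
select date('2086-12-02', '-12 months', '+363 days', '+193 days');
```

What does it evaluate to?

Adding -12 months to 2086-12-02 gives 2085-12-02.
Applying '+363 days' to 2085-12-02: counting 363 days forward gives 2086-11-30.
Applying '+193 days' to 2086-11-30: counting 193 days forward gives 2087-06-11.

2087-06-11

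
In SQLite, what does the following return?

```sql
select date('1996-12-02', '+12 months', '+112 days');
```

1998-03-24

Adding +12 months to 1996-12-02 gives 1997-12-02.
Applying '+112 days' to 1997-12-02: counting 112 days forward gives 1998-03-24.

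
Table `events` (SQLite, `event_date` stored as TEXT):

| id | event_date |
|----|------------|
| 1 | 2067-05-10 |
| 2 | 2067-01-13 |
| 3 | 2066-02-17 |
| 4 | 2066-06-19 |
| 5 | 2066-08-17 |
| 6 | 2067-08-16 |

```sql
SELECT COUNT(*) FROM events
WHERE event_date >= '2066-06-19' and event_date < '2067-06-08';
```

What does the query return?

4

Rows in [2066-06-19, 2067-06-08): 2067-05-10, 2067-01-13, 2066-06-19, 2066-08-17 → 4 rows.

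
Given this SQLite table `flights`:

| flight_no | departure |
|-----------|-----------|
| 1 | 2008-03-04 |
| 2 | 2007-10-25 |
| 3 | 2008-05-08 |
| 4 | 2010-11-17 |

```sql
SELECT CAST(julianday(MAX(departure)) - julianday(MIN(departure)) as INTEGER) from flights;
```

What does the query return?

MIN = 2007-10-25, MAX = 2010-11-17.
6 days remain in October 2007 after the 25th (31 − 25).
Full months from November 2007 through October 2010 contribute their day counts.
Then 17 days into November 2010.
Total: 6 + 30 + 31 + 31 + 29 + 31 + 30 + 31 + 30 + 31 + 31 + 30 + 31 + 30 + 31 + 31 + 28 + 31 + 30 + 31 + 30 + 31 + 31 + 30 + 31 + 30 + 31 + 31 + 28 + 31 + 30 + 31 + 30 + 31 + 31 + 30 + 31 + 17 = 1119.

1119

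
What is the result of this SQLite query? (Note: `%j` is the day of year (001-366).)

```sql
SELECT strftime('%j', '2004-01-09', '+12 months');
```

First apply '+12 months': 2004-01-09 → 2005-01-09.
Day-of-year for 2005-01-09: days since 2005-01-01 inclusive = 9, zero-padded to 009.

009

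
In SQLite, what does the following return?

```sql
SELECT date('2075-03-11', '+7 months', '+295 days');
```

2076-08-01

Adding +7 months to 2075-03-11 gives 2075-10-11.
Applying '+295 days' to 2075-10-11: counting 295 days forward gives 2076-08-01.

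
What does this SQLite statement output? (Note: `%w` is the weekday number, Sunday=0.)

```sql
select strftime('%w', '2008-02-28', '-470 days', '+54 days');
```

1

First apply '-470 days', '+54 days': 2008-02-28 → 2007-01-08.
2007-01-08 is a Monday; with Sunday=0 that is 1.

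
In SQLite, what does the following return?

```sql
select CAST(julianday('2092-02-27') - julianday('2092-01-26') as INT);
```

32

5 days remain in January 2092 after the 26th (31 − 26).
Then 27 days into February 2092.
Total: 5 + 27 = 32.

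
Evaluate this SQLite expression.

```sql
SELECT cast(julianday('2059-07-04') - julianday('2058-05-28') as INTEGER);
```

3 days remain in May 2058 after the 28th (31 − 28).
Full months from June 2058 through June 2059 contribute their day counts.
Then 4 days into July 2059.
Total: 3 + 30 + 31 + 31 + 30 + 31 + 30 + 31 + 31 + 28 + 31 + 30 + 31 + 30 + 4 = 402.

402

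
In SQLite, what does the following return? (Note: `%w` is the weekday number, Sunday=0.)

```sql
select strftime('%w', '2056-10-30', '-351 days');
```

0

First apply '-351 days': 2056-10-30 → 2055-11-14.
2055-11-14 is a Sunday; with Sunday=0 that is 0.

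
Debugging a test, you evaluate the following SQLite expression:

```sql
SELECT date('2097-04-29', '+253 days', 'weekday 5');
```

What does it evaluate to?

Applying '+253 days' to 2097-04-29: counting 253 days forward gives 2098-01-07.
`weekday 5` advances to the next Friday; 2098-01-07 is a Tuesday, so it moves forward to 2098-01-10.

2098-01-10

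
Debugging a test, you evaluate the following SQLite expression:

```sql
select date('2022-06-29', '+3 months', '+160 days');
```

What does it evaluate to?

2023-03-08

Adding +3 months to 2022-06-29 gives 2022-09-29.
Applying '+160 days' to 2022-09-29: counting 160 days forward gives 2023-03-08.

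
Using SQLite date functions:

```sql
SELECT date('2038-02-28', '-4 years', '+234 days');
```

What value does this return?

Adding -4 years to 2038-02-28 gives 2034-02-28.
Applying '+234 days' to 2034-02-28: counting 234 days forward gives 2034-10-20.

2034-10-20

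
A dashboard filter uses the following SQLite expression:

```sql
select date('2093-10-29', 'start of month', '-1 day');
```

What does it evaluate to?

`start of month` rewinds 2093-10-29 to 2093-10-01.
Going back 1 day from 2093-10-01 reaches 2093-09-30 (last day of September, 30 days).

2093-09-30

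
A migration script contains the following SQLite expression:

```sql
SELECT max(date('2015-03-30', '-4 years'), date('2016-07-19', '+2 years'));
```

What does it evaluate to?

date('2015-03-30', '-4 years') → 2011-03-30.
date('2016-07-19', '+2 years') → 2018-07-19.
Later of the two is 2018-07-19.

2018-07-19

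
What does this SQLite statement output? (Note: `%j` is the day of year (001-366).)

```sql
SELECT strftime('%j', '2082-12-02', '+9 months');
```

245

First apply '+9 months': 2082-12-02 → 2083-09-02.
Day-of-year for 2083-09-02: days since 2083-01-01 inclusive = 245, zero-padded to 245.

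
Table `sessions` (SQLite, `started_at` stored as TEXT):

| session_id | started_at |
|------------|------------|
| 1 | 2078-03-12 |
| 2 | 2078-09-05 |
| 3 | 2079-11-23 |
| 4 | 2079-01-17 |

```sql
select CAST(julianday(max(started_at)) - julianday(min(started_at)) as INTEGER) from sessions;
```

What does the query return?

621

MIN = 2078-03-12, MAX = 2079-11-23.
19 days remain in March 2078 after the 12th (31 − 12).
Full months from April 2078 through October 2079 contribute their day counts.
Then 23 days into November 2079.
Total: 19 + 30 + 31 + 30 + 31 + 31 + 30 + 31 + 30 + 31 + 31 + 28 + 31 + 30 + 31 + 30 + 31 + 31 + 30 + 31 + 23 = 621.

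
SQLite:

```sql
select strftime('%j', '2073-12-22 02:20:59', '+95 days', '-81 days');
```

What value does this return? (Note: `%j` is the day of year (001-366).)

005

First apply '+95 days', '-81 days': 2073-12-22 02:20:59 → 2074-01-05 02:20:59.
Day-of-year for 2074-01-05: days since 2074-01-01 inclusive = 5, zero-padded to 005.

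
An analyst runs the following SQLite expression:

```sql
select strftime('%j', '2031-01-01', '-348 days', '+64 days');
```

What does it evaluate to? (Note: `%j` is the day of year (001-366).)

082

First apply '-348 days', '+64 days': 2031-01-01 → 2030-03-23.
Day-of-year for 2030-03-23: days since 2030-01-01 inclusive = 82, zero-padded to 082.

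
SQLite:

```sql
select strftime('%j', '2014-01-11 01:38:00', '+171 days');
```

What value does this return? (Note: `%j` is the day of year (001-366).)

182

First apply '+171 days': 2014-01-11 01:38:00 → 2014-07-01 01:38:00.
Day-of-year for 2014-07-01: days since 2014-01-01 inclusive = 182, zero-padded to 182.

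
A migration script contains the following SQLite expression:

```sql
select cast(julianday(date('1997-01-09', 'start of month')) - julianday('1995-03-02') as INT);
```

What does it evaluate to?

`start of month` rewinds 1997-01-09 to 1997-01-01.
29 days remain in March 1995 after the 2nd (31 − 2).
Full months from April 1995 through December 1996 contribute their day counts.
Then 1 day into January 1997.
Total: 29 + 30 + 31 + 30 + 31 + 31 + 30 + 31 + 30 + 31 + 31 + 29 + 31 + 30 + 31 + 30 + 31 + 31 + 30 + 31 + 30 + 31 + 1 = 671.

671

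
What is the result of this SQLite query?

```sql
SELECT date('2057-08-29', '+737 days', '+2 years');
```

Applying '+737 days' to 2057-08-29: counting 737 days forward gives 2059-09-05.
Adding +2 years to 2059-09-05 gives 2061-09-05.

2061-09-05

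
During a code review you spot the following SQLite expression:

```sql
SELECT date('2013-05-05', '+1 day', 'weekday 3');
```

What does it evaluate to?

Advancing 1 more day within May lands on 2013-05-06.
`weekday 3` advances to the next Wednesday; 2013-05-06 is a Monday, so it moves forward to 2013-05-08.

2013-05-08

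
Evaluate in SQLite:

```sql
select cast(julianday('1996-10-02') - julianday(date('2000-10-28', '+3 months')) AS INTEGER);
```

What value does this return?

Adding +3 months to 2000-10-28 gives 2001-01-28.
29 days remain in October 1996 after the 2nd (31 − 2).
Full months from November 1996 through December 2000 contribute their day counts.
Then 28 days into January 2001.
Total: 29 + 30 + 31 + 31 + 28 + 31 + 30 + 31 + 30 + 31 + 31 + 30 + 31 + 30 + 31 + 31 + 28 + 31 + 30 + 31 + 30 + 31 + 31 + 30 + 31 + 30 + 31 + 31 + 28 + 31 + 30 + 31 + 30 + 31 + 31 + 30 + 31 + 30 + 31 + 31 + 29 + 31 + 30 + 31 + 30 + 31 + 31 + 30 + 31 + 30 + 31 + 28 = 1579.
The subtraction is earlier − later, so the result is −1579 → -1579.

-1579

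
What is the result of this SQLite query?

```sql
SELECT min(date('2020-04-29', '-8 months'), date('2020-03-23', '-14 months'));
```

2019-01-23

date('2020-04-29', '-8 months') → 2019-08-29.
date('2020-03-23', '-14 months') → 2019-01-23.
Earlier of the two is 2019-01-23.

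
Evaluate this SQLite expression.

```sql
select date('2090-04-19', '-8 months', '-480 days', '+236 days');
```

Adding -8 months to 2090-04-19 gives 2089-08-19.
Applying '-480 days' to 2089-08-19: counting 480 days back gives 2088-04-26.
Applying '+236 days' to 2088-04-26: counting 236 days forward gives 2088-12-18.

2088-12-18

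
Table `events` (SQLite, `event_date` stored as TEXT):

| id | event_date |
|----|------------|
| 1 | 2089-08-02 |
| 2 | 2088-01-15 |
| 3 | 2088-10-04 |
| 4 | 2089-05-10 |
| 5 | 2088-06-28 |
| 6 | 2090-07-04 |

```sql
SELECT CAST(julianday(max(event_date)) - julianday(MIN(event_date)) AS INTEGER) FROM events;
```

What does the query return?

901

MIN = 2088-01-15, MAX = 2090-07-04.
16 days remain in January 2088 after the 15th (31 − 15).
Full months from February 2088 through June 2090 contribute their day counts.
Then 4 days into July 2090.
Total: 16 + 29 + 31 + 30 + 31 + 30 + 31 + 31 + 30 + 31 + 30 + 31 + 31 + 28 + 31 + 30 + 31 + 30 + 31 + 31 + 30 + 31 + 30 + 31 + 31 + 28 + 31 + 30 + 31 + 30 + 4 = 901.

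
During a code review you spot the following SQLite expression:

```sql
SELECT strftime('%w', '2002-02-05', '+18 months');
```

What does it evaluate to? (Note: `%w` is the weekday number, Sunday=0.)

First apply '+18 months': 2002-02-05 → 2003-08-05.
2003-08-05 is a Tuesday; with Sunday=0 that is 2.

2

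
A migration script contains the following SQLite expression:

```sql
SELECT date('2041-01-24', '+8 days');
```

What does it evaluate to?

2041-02-01

January 2041 has 31 days; 7 remain after the 24th, so 8 days reach 2041-02-01.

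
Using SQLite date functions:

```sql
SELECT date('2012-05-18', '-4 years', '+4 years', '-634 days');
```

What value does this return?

2010-08-23

Adding -4 years to 2012-05-18 gives 2008-05-18.
Adding +4 years to 2008-05-18 gives 2012-05-18.
Applying '-634 days' to 2012-05-18: counting 634 days back gives 2010-08-23.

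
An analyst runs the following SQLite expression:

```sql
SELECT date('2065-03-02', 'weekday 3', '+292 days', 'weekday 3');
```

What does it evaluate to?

`weekday 3` advances to the next Wednesday; 2065-03-02 is a Monday, so it moves forward to 2065-03-04.
Applying '+292 days' to 2065-03-04: counting 292 days forward gives 2065-12-21.
`weekday 3` advances to the next Wednesday; 2065-12-21 is a Monday, so it moves forward to 2065-12-23.

2065-12-23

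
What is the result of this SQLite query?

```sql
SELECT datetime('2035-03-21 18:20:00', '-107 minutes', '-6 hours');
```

2035-03-21 10:33:00

107 minutes = 1h 47m; -107 minutes from 2035-03-21 18:20:00 is 2035-03-21 16:33:00.
-6 hours from 2035-03-21 16:33:00 is 2035-03-21 10:33:00.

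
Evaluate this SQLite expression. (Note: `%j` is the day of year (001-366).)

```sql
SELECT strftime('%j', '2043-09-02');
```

Day-of-year for 2043-09-02: days since 2043-01-01 inclusive = 245, zero-padded to 245.

245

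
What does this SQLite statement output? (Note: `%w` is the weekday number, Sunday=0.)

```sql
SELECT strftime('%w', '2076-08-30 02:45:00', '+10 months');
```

3

First apply '+10 months': 2076-08-30 02:45:00 → 2077-06-30 02:45:00.
2077-06-30 is a Wednesday; with Sunday=0 that is 3.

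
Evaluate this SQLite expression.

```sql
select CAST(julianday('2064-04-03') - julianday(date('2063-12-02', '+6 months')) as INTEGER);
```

-60

Adding +6 months to 2063-12-02 gives 2064-06-02.
27 days remain in April 2064 after the 3rd (30 − 3).
May 2064: 31 days.
Then 2 days into June 2064.
Total: 27 + 31 + 2 = 60.
The subtraction is earlier − later, so the result is −60 → -60.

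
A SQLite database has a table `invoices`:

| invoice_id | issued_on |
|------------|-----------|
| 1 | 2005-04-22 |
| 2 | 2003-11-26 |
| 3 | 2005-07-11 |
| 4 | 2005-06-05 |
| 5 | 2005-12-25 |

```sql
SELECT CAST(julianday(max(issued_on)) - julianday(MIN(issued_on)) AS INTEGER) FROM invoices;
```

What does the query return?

760

MIN = 2003-11-26, MAX = 2005-12-25.
4 days remain in November 2003 after the 26th (30 − 26).
Full months from December 2003 through November 2005 contribute their day counts.
Then 25 days into December 2005.
Total: 4 + 31 + 31 + 29 + 31 + 30 + 31 + 30 + 31 + 31 + 30 + 31 + 30 + 31 + 31 + 28 + 31 + 30 + 31 + 30 + 31 + 31 + 30 + 31 + 30 + 25 = 760.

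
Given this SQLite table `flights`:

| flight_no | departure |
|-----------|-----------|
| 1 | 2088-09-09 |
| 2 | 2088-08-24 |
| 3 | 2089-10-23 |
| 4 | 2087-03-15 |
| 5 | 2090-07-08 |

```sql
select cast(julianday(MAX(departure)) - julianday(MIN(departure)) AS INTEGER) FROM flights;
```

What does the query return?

1211

MIN = 2087-03-15, MAX = 2090-07-08.
16 days remain in March 2087 after the 15th (31 − 15).
Full months from April 2087 through June 2090 contribute their day counts.
Then 8 days into July 2090.
Total: 16 + 30 + 31 + 30 + 31 + 31 + 30 + 31 + 30 + 31 + 31 + 29 + 31 + 30 + 31 + 30 + 31 + 31 + 30 + 31 + 30 + 31 + 31 + 28 + 31 + 30 + 31 + 30 + 31 + 31 + 30 + 31 + 30 + 31 + 31 + 28 + 31 + 30 + 31 + 30 + 8 = 1211.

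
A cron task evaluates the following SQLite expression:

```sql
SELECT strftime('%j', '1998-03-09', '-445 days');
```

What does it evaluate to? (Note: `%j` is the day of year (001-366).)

354

First apply '-445 days': 1998-03-09 → 1996-12-19.
Day-of-year for 1996-12-19: days since 1996-01-01 inclusive = 354, zero-padded to 354.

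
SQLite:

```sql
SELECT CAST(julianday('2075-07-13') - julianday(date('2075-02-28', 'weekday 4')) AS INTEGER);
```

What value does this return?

135

`weekday 4` advances to the next Thursday; 2075-02-28 is already a Thursday, so it stays at 2075-02-28.
0 days remain in February 2075 after the 28th (28 − 28).
March 2075: 31 days.
April 2075: 30 days.
May 2075: 31 days.
June 2075: 30 days.
Then 13 days into July 2075.
Total: 0 + 31 + 30 + 31 + 30 + 13 = 135.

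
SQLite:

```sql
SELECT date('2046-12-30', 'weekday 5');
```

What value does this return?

`weekday 5` advances to the next Friday; 2046-12-30 is a Sunday, so it moves forward to 2047-01-04.

2047-01-04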